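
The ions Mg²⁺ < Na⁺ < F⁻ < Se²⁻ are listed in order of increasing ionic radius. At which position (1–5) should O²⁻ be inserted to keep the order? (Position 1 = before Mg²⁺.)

4

Tabulating Z and e⁻: Mg²⁺ (Z=12, 10 e⁻), Na⁺ (Z=11, 10 e⁻), F⁻ (Z=9, 10 e⁻), O²⁻ (Z=8, 10 e⁻), Se²⁻ (Z=34, 36 e⁻). Mg²⁺ < Na⁺ (isoelectronic, higher Z=12 is smaller); Na⁺ < F⁻ (both 10 e⁻, Z=11>9); F⁻ < O²⁻ (isoelectronic, higher Z=9 is smaller); O²⁻ < Se²⁻ (same group, 2 shells fewer).
The complete sequence is Mg²⁺ < Na⁺ < F⁻ < O²⁻ < Se²⁻. O²⁻ sits at position 4.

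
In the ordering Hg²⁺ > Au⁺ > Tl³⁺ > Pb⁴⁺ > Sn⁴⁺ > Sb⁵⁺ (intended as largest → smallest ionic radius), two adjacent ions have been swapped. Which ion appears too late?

Au⁺

Scanning neighbour by neighbour, only Hg²⁺/Au⁺ violates a trend: Hg²⁺ and Au⁺ share 78 electrons; the higher nuclear charge on Hg (Z=80) contracts it more, so Hg²⁺ < Au⁺. That makes Au⁺ the one sitting a position late relative to where it belongs.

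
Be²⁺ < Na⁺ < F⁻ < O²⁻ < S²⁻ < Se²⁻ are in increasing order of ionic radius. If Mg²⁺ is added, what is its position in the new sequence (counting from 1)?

2

Tabulating Z and e⁻: Be²⁺: 2 e⁻, Z=4, Mg²⁺: 10 e⁻, Z=12, Na⁺: 10 e⁻, Z=11, F⁻: 10 e⁻, Z=9, O²⁻: 10 e⁻, Z=8, S²⁻: 18 e⁻, Z=16, Se²⁻: 36 e⁻, Z=34. Be²⁺ < Mg²⁺ (same group, period 2 vs 3); Mg²⁺ < Na⁺ (isoelectronic, higher Z=12 is smaller); Na⁺ < F⁻ (isoelectronic, higher Z=11 is smaller); F⁻ < O²⁻ (isoelectronic, higher Z=9 is smaller); O²⁻ < S²⁻ (same group, period 2 vs 3); S²⁻ < Se²⁻ (same group, period 3 vs 4).
Merged order: Be²⁺ < Mg²⁺ < Na⁺ < F⁻ < O²⁻ < S²⁻ < Se²⁻ — Mg²⁺ is number 2.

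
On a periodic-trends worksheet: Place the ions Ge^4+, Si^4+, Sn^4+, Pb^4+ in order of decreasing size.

All are in the same group with charge +4. Radius grows down the group as n (the outermost shell) increases.

Pb^4+ > Sn^4+ > Ge^4+ > Si^4+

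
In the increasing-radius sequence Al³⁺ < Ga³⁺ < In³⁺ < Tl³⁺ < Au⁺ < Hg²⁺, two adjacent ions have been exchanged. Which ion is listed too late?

Scanning neighbour by neighbour, only Au⁺/Hg²⁺ violates a trend: both have 78 electrons but Z(Hg)=80 > Z(Au)=79, so Hg²⁺ should be the smaller of the two. That makes Hg²⁺ the one sitting a position late relative to where it belongs.

Hg²⁺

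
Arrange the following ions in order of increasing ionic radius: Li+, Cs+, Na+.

Li+ < Na+ < Cs+

All are in the same group with charge +1. Radius grows down the group as n (the outermost shell) increases.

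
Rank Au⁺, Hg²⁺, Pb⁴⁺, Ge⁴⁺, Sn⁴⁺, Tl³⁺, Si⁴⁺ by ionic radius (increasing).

Si⁴⁺ (Z=14, 10 e⁻), Ge⁴⁺ (Z=32, 28 e⁻), Sn⁴⁺ (Z=50, 46 e⁻), Pb⁴⁺ (Z=82, 78 e⁻), Tl³⁺ (Z=81, 78 e⁻), Hg²⁺ (Z=80, 78 e⁻), Au⁺ (Z=79, 78 e⁻). Si⁴⁺ < Ge⁴⁺ (same group, 1 shell fewer); Ge⁴⁺ < Sn⁴⁺ (same group, period 4 vs 5); Sn⁴⁺ < Pb⁴⁺ (same group, period 5 vs 6); Pb⁴⁺ < Tl³⁺ (isoelectronic, higher Z=82 is smaller); Tl³⁺ < Hg²⁺ (both 78 e⁻, Z=81>80); Hg²⁺ < Au⁺ (isoelectronic, higher Z=80 is smaller).

Si⁴⁺ < Ge⁴⁺ < Sn⁴⁺ < Pb⁴⁺ < Tl³⁺ < Hg²⁺ < Au⁺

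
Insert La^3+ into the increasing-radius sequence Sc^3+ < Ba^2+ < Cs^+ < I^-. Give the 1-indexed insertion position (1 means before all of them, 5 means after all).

Sc^3+ has 18 e⁻ (Z=21), La^3+ has 54 e⁻ (Z=57), Ba^2+ has 54 e⁻ (Z=56), Cs^+ has 54 e⁻ (Z=55), I^- has 54 e⁻ (Z=53). Sc^3+ < La^3+ (same group, period 4 vs 6); La^3+ < Ba^2+ (isoelectronic, higher Z=57 is smaller); Ba^2+ < Cs^+ (both 54 e⁻, Z=56>55); Cs^+ < I^- (isoelectronic, higher Z=55 is smaller).
The complete sequence is Sc^3+ < La^3+ < Ba^2+ < Cs^+ < I^-. La^3+ sits at position 2.

2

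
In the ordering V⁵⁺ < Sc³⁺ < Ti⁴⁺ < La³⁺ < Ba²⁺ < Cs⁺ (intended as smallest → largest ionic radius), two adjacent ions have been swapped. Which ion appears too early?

Sc³⁺

Check each adjacent pair. Sc³⁺ and Ti⁴⁺ are reversed: both have 18 electrons but Z(Ti)=22 > Z(Sc)=21, so Ti⁴⁺ should be the smaller of the two. No other neighbouring pair contradicts the periodic trends, so Sc³⁺ is the ion listed too early.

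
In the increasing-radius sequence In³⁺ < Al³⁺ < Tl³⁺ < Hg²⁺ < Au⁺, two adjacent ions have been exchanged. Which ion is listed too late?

Al³⁺

Check each adjacent pair. In³⁺ and Al³⁺ are reversed: Al³⁺ and In³⁺ are in one column with the same charge; the lighter period-3 ion has 2 fewer shells and is smaller. No other neighbouring pair contradicts the periodic trends, so Al³⁺ is the ion listed too late.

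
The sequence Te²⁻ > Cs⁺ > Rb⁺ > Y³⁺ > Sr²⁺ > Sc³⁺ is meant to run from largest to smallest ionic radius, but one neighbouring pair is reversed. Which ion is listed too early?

Y³⁺

Check each adjacent pair. Y³⁺ and Sr²⁺ are reversed: both have 36 electrons but Z(Y)=39 > Z(Sr)=38, so Y³⁺ should be the smaller of the two. No other neighbouring pair contradicts the periodic trends, so Y³⁺ is the ion listed too early.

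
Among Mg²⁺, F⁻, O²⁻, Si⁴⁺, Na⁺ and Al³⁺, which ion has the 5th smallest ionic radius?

F⁻

Each ion has 10 electrons. The ranking follows nuclear charge in reverse — greater Z gives a smaller radius. Si⁴⁺ (Z=14), Al³⁺ (Z=13), Mg²⁺ (Z=12), Na⁺ (Z=11), F⁻ (Z=9), O²⁻ (Z=8).
That gives Si⁴⁺ < Al³⁺ < Mg²⁺ < Na⁺ < F⁻ < O²⁻. From the smallest end, number 5 is F⁻.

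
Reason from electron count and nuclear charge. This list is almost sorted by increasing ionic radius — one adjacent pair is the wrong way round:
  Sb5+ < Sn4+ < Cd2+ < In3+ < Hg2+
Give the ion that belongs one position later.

Compare adjacent ions: they are isoelectronic (46 e⁻) and In has more protons than Cd (49 vs 48), making In3+ smaller — yet in this increasing list Cd2+ sits before In3+. Nothing else is reversed, so Cd2+ should move one place to the right.

Cd2+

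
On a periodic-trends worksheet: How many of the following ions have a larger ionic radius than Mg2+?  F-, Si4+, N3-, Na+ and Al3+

3

Each ion has 10 electrons. The ranking follows nuclear charge in reverse — greater Z gives a smaller radius. Si4+ (Z=14), Al3+ (Z=13), Mg2+ (Z=12), Na+ (Z=11), F- (Z=9), N3- (Z=7).
Overall: Si4+ < Al3+ < Mg2+ < Na+ < F- < N3-. Mg2+ has 2 below it and 3 above. So 3 are larger.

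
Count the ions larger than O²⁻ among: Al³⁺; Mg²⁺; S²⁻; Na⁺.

1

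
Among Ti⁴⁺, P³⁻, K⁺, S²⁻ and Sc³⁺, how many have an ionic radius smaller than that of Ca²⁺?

Isoelectronic series (18 e⁻ each). Size is set by nuclear charge: more protons means a smaller ion. Ti⁴⁺ (Z=22), Sc³⁺ (Z=21), Ca²⁺ (Z=20), K⁺ (Z=19), S²⁻ (Z=16), P³⁻ (Z=15).
Placing each against Ca²⁺: smaller — Ti⁴⁺, Sc³⁺; larger — K⁺, S²⁻, P³⁻. So 2 are smaller.

2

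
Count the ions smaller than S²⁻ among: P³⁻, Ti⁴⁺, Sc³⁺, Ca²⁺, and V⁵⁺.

4

Isoelectronic series (18 e⁻ each). Size is set by nuclear charge: more protons means a smaller ion. V⁵⁺ (Z=23), Ti⁴⁺ (Z=22), Sc³⁺ (Z=21), Ca²⁺ (Z=20), S²⁻ (Z=16), P³⁻ (Z=15).
Ordering all of them (including S²⁻) by radius gives V⁵⁺ < Ti⁴⁺ < Sc³⁺ < Ca²⁺ < S²⁻ < P³⁻. That's 4.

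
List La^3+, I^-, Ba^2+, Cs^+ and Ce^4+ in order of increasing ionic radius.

These species are isoelectronic with 54 electrons. The only difference is the number of protons: Ce^4+ (Z=58), La^3+ (Z=57), Ba^2+ (Z=56), Cs^+ (Z=55), I^- (Z=53). The strongest nuclear pull (Ce^4+) gives the smallest ion.

Ce^4+ < La^3+ < Ba^2+ < Cs^+ < I^-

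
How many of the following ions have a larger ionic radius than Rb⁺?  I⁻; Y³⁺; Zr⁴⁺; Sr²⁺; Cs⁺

2

Electron counts and nuclear charges: Zr⁴⁺ (Z=40, 36 e⁻), Y³⁺ (Z=39, 36 e⁻), Sr²⁺ (Z=38, 36 e⁻), Rb⁺ (Z=37, 36 e⁻), Cs⁺ (Z=55, 54 e⁻), I⁻ (Z=53, 54 e⁻). Zr⁴⁺ < Y³⁺ (isoelectronic, higher Z=40 is smaller); Y³⁺ < Sr²⁺ (isoelectronic, higher Z=39 is smaller); Sr²⁺ < Rb⁺ (isoelectronic, higher Z=38 is smaller); Rb⁺ < Cs⁺ (same group, period 5 vs 6); Cs⁺ < I⁻ (both 54 e⁻, Z=55>53).
Ordering all of them (including Rb⁺) by radius gives Zr⁴⁺ < Y³⁺ < Sr²⁺ < Rb⁺ < Cs⁺ < I⁻. So 2 are larger.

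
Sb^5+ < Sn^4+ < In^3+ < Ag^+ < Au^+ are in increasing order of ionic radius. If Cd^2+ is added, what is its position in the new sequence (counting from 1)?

4

Electron counts and nuclear charges: Sb^5+: 46 e⁻, Z=51, Sn^4+: 46 e⁻, Z=50, In^3+: 46 e⁻, Z=49, Cd^2+: 46 e⁻, Z=48, Ag^+: 46 e⁻, Z=47, Au^+: 78 e⁻, Z=79. Sb^5+ < Sn^4+ (isoelectronic, higher Z=51 is smaller); Sn^4+ < In^3+ (both 46 e⁻, Z=50>49); In^3+ < Cd^2+ (isoelectronic, higher Z=49 is smaller); Cd^2+ < Ag^+ (both 46 e⁻, Z=48>47); Ag^+ < Au^+ (same group, period 5 vs 6).
Putting Cd^2+ in gives Sb^5+ < Sn^4+ < In^3+ < Cd^2+ < Ag^+ < Au^+; it lands at slot 4.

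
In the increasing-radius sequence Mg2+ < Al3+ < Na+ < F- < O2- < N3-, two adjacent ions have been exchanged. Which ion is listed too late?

Al3+

Compare adjacent ions: Al3+ and Mg2+ share 10 electrons; the higher nuclear charge on Al (Z=13) contracts it more, so Al3+ < Mg2+ — yet in this increasing list Mg2+ sits before Al3+. Nothing else is reversed, so Al3+ should move one place to the left.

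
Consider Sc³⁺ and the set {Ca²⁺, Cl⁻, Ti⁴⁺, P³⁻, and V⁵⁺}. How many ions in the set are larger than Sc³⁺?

All of these have 18 electrons (isoelectronic). With the same electron cloud, the ion with the most protons pulls it in tightest. Nuclear charges: V⁵⁺ (Z=23), Ti⁴⁺ (Z=22), Sc³⁺ (Z=21), Ca²⁺ (Z=20), Cl⁻ (Z=17), P³⁻ (Z=15). Highest Z is smallest.
Ordering all of them (including Sc³⁺) by radius gives V⁵⁺ < Ti⁴⁺ < Sc³⁺ < Ca²⁺ < Cl⁻ < P³⁻. So 3 are larger.

3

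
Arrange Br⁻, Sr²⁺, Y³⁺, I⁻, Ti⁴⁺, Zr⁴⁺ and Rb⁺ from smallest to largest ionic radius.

Tabulating Z and e⁻: Ti⁴⁺: 18 e⁻, Z=22, Zr⁴⁺: 36 e⁻, Z=40, Y³⁺: 36 e⁻, Z=39, Sr²⁺: 36 e⁻, Z=38, Rb⁺: 36 e⁻, Z=37, Br⁻: 36 e⁻, Z=35, I⁻: 54 e⁻, Z=53. Ti⁴⁺ < Zr⁴⁺ (same group, 1 shell fewer); Zr⁴⁺ < Y³⁺ (both 36 e⁻, Z=40>39); Y³⁺ < Sr²⁺ (both 36 e⁻, Z=39>38); Sr²⁺ < Rb⁺ (isoelectronic, higher Z=38 is smaller); Rb⁺ < Br⁻ (both 36 e⁻, Z=37>35); Br⁻ < I⁻ (same group, period 4 vs 5).

Ti⁴⁺ < Zr⁴⁺ < Y³⁺ < Sr²⁺ < Rb⁺ < Br⁻ < I⁻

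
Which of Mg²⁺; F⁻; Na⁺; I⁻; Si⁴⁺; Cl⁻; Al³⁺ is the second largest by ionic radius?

Cl⁻

Tabulating Z and e⁻: Si⁴⁺ has 10 e⁻ (Z=14), Al³⁺ has 10 e⁻ (Z=13), Mg²⁺ has 10 e⁻ (Z=12), Na⁺ has 10 e⁻ (Z=11), F⁻ has 10 e⁻ (Z=9), Cl⁻ has 18 e⁻ (Z=17), I⁻ has 54 e⁻ (Z=53). Si⁴⁺ < Al³⁺ (isoelectronic, higher Z=14 is smaller); Al³⁺ < Mg²⁺ (isoelectronic, higher Z=13 is smaller); Mg²⁺ < Na⁺ (isoelectronic, higher Z=12 is smaller); Na⁺ < F⁻ (both 10 e⁻, Z=11>9); F⁻ < Cl⁻ (same group, period 2 vs 3); Cl⁻ < I⁻ (same group, period 3 vs 5).
So the order is Si⁴⁺ < Al³⁺ < Mg²⁺ < Na⁺ < F⁻ < Cl⁻ < I⁻; the 2nd-largest ion is Cl⁻.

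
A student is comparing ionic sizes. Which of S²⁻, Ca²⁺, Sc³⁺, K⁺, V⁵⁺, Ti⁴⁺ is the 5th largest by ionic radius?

Ti⁴⁺

Isoelectronic series (18 e⁻ each). Size is set by nuclear charge: more protons means a smaller ion. V⁵⁺ (Z=23), Ti⁴⁺ (Z=22), Sc³⁺ (Z=21), Ca²⁺ (Z=20), K⁺ (Z=19), S²⁻ (Z=16).
Ordering: V⁵⁺ < Ti⁴⁺ < Sc³⁺ < Ca²⁺ < K⁺ < S²⁻. The 5th largest is Ti⁴⁺.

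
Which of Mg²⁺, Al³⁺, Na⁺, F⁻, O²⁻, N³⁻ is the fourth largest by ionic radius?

All of these have 10 electrons (isoelectronic). With the same electron cloud, the ion with the most protons pulls it in tightest. Nuclear charges: Al³⁺ (Z=13), Mg²⁺ (Z=12), Na⁺ (Z=11), F⁻ (Z=9), O²⁻ (Z=8), N³⁻ (Z=7). Highest Z is smallest.
Ordering: Al³⁺ < Mg²⁺ < Na⁺ < F⁻ < O²⁻ < N³⁻. The fourth largest is Na⁺.

Na⁺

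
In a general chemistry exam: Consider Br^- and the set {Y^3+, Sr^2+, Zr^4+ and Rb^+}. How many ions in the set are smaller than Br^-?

These species are isoelectronic with 36 electrons. The only difference is the number of protons: Zr^4+ (Z=40), Y^3+ (Z=39), Sr^2+ (Z=38), Rb^+ (Z=37), Br^- (Z=35). The strongest nuclear pull (Zr^4+) gives the smallest ion.
Relative to Br^-, the ions that are smaller are Zr^4+, Y^3+, Sr^2+, Rb^+. Count: 4.

4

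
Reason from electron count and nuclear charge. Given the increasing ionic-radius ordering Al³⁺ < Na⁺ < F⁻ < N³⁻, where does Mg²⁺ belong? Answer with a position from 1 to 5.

2

These species are isoelectronic with 10 electrons. The only difference is the number of protons: Al³⁺ (Z=13), Mg²⁺ (Z=12), Na⁺ (Z=11), F⁻ (Z=9), N³⁻ (Z=7). The strongest nuclear pull (Al³⁺) gives the smallest ion.
With Mg²⁺ included the full order is Al³⁺ < Mg²⁺ < Na⁺ < F⁻ < N³⁻, so it takes position 2.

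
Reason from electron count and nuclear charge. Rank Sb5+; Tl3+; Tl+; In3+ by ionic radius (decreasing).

Tl+ > Tl3+ > In3+ > Sb5+

Tabulating Z and e⁻: Sb5+: 46 e⁻, Z=51, In3+: 46 e⁻, Z=49, Tl3+: 78 e⁻, Z=81, Tl+: 80 e⁻, Z=81. Sb5+ < In3+ (both 46 e⁻, Z=51>49); In3+ < Tl3+ (same group, 1 shell fewer); Tl3+ < Tl+ (same element, +3 vs +1).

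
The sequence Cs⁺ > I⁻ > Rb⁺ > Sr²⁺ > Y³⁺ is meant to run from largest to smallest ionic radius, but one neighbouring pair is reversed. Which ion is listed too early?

Cs⁺

Compare adjacent ions: both have 54 electrons but Z(Cs)=55 > Z(I)=53, so Cs⁺ should be the smaller of the two — yet in this decreasing list Cs⁺ sits before I⁻. Nothing else is reversed, so Cs⁺ should move one place to the right.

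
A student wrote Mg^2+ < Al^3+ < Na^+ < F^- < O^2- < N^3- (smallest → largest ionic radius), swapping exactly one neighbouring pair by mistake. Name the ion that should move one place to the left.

Al^3+

Scanning neighbour by neighbour, only Mg^2+/Al^3+ violates a trend: both have 10 electrons but Z(Al)=13 > Z(Mg)=12, so Al^3+ should be the smaller of the two. That makes Al^3+ the one sitting a position late relative to where it belongs.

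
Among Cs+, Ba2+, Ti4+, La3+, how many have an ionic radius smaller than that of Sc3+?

Tabulating Z and e⁻: Ti4+ has 18 e⁻ (Z=22), Sc3+ has 18 e⁻ (Z=21), La3+ has 54 e⁻ (Z=57), Ba2+ has 54 e⁻ (Z=56), Cs+ has 54 e⁻ (Z=55). Ti4+ < Sc3+ (isoelectronic, higher Z=22 is smaller); Sc3+ < La3+ (same group, 2 shells fewer); La3+ < Ba2+ (both 54 e⁻, Z=57>56); Ba2+ < Cs+ (isoelectronic, higher Z=56 is smaller).
Ordering all of them (including Sc3+) by radius gives Ti4+ < Sc3+ < La3+ < Ba2+ < Cs+. Count: 1.

1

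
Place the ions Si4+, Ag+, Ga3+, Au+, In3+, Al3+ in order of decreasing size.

Au+ > Ag+ > In3+ > Ga3+ > Al3+ > Si4+

Work out protons and electrons: Si4+ (Z=14, 10 e⁻), Al3+ (Z=13, 10 e⁻), Ga3+ (Z=31, 28 e⁻), In3+ (Z=49, 46 e⁻), Ag+ (Z=47, 46 e⁻), Au+ (Z=79, 78 e⁻). Si4+ < Al3+ (isoelectronic, higher Z=14 is smaller); Al3+ < Ga3+ (same group, 1 shell fewer); Ga3+ < In3+ (same group, 1 shell fewer); In3+ < Ag+ (isoelectronic, higher Z=49 is smaller); Ag+ < Au+ (same group, 1 shell fewer).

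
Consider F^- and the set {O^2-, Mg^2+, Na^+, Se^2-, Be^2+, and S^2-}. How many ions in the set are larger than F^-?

Electron counts and nuclear charges: Be^2+ has 2 e⁻ (Z=4), Mg^2+ has 10 e⁻ (Z=12), Na^+ has 10 e⁻ (Z=11), F^- has 10 e⁻ (Z=9), O^2- has 10 e⁻ (Z=8), S^2- has 18 e⁻ (Z=16), Se^2- has 36 e⁻ (Z=34). Be^2+ < Mg^2+ (same group, period 2 vs 3); Mg^2+ < Na^+ (both 10 e⁻, Z=12>11); Na^+ < F^- (isoelectronic, higher Z=11 is smaller); F^- < O^2- (both 10 e⁻, Z=9>8); O^2- < S^2- (same group, period 2 vs 3); S^2- < Se^2- (same group, 1 shell fewer).
Placing each against F^-: smaller — Be^2+, Mg^2+, Na^+; larger — O^2-, S^2-, Se^2-. So 3 are larger.

3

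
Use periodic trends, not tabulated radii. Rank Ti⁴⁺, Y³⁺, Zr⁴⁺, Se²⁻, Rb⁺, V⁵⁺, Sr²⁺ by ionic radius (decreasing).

Se²⁻ > Rb⁺ > Sr²⁺ > Y³⁺ > Zr⁴⁺ > Ti⁴⁺ > V⁵⁺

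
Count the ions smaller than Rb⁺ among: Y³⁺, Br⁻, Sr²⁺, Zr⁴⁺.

3

All of these have 36 electrons (isoelectronic). With the same electron cloud, the ion with the most protons pulls it in tightest. Nuclear charges: Zr⁴⁺ (Z=40), Y³⁺ (Z=39), Sr²⁺ (Z=38), Rb⁺ (Z=37), Br⁻ (Z=35). Highest Z is smallest.
Overall: Zr⁴⁺ < Y³⁺ < Sr²⁺ < Rb⁺ < Br⁻. Rb⁺ has 3 below it and 1 above. So 3 are smaller.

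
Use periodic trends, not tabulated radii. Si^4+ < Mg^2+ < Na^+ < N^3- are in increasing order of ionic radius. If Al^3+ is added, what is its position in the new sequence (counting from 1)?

2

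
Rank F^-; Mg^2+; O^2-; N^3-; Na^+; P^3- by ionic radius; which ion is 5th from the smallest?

N^3-

First list Z and electron count for each: Mg^2+: 10 e⁻, Z=12, Na^+: 10 e⁻, Z=11, F^-: 10 e⁻, Z=9, O^2-: 10 e⁻, Z=8, N^3-: 10 e⁻, Z=7, P^3-: 18 e⁻, Z=15. Mg^2+ < Na^+ (both 10 e⁻, Z=12>11); Na^+ < F^- (isoelectronic, higher Z=11 is smaller); F^- < O^2- (both 10 e⁻, Z=9>8); O^2- < N^3- (both 10 e⁻, Z=8>7); N^3- < P^3- (same group, 1 shell fewer).
Ordering: Mg^2+ < Na^+ < F^- < O^2- < N^3- < P^3-. The 5th smallest is N^3-.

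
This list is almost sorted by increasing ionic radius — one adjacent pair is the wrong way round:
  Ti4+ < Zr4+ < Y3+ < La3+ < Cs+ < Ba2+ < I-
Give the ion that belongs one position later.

The pair Cs+, Ba2+ is the wrong way round — they are isoelectronic (54 e⁻) and Ba has more protons than Cs (56 vs 55), making Ba2+ smaller. All other adjacent pairs agree with periodic trends, so Cs+ is the misplaced ion.

Cs+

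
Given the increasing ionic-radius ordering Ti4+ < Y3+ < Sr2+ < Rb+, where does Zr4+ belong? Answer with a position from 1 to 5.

First list Z and electron count for each: Ti4+ has 18 e⁻ (Z=22), Zr4+ has 36 e⁻ (Z=40), Y3+ has 36 e⁻ (Z=39), Sr2+ has 36 e⁻ (Z=38), Rb+ has 36 e⁻ (Z=37). Ti4+ < Zr4+ (same group, period 4 vs 5); Zr4+ < Y3+ (both 36 e⁻, Z=40>39); Y3+ < Sr2+ (both 36 e⁻, Z=39>38); Sr2+ < Rb+ (both 36 e⁻, Z=38>37).
Merged order: Ti4+ < Zr4+ < Y3+ < Sr2+ < Rb+ — Zr4+ is number 2.

2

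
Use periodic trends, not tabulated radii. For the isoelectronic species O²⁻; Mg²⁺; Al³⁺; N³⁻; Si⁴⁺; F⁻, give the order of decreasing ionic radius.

N³⁻ > O²⁻ > F⁻ > Mg²⁺ > Al³⁺ > Si⁴⁺

All of these have 10 electrons (isoelectronic). With the same electron cloud, the ion with the most protons pulls it in tightest. Nuclear charges: Si⁴⁺ (Z=14), Al³⁺ (Z=13), Mg²⁺ (Z=12), F⁻ (Z=9), O²⁻ (Z=8), N³⁻ (Z=7). Highest Z is smallest.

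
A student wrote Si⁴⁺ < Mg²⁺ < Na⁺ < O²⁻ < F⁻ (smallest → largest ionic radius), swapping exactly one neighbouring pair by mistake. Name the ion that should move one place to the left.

F⁻

Check each adjacent pair. O²⁻ and F⁻ are reversed: they are isoelectronic (10 e⁻) and F has more protons than O (9 vs 8), making F⁻ smaller. No other neighbouring pair contradicts the periodic trends, so F⁻ is the ion listed too late.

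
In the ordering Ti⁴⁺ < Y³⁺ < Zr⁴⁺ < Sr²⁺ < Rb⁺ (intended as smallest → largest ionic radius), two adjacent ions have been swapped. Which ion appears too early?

Y³⁺

Compare adjacent ions: Zr⁴⁺ and Y³⁺ share 36 electrons; the higher nuclear charge on Zr (Z=40) contracts it more, so Zr⁴⁺ < Y³⁺ — yet in this increasing list Y³⁺ sits before Zr⁴⁺. Nothing else is reversed, so Y³⁺ should move one place to the right.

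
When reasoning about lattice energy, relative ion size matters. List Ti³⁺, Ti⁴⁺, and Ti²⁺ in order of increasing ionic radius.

These are all Ti ions. Removing more electrons (higher positive charge) pulls the remaining electrons in closer, so Ti⁴⁺ is smallest and Ti²⁺ is largest.

Ti⁴⁺ < Ti³⁺ < Ti²⁺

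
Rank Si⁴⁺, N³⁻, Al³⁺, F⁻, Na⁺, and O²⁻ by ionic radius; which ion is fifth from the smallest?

Each ion has 10 electrons. The ranking follows nuclear charge in reverse — greater Z gives a smaller radius. Si⁴⁺ (Z=14), Al³⁺ (Z=13), Na⁺ (Z=11), F⁻ (Z=9), O²⁻ (Z=8), N³⁻ (Z=7).
Ordering: Si⁴⁺ < Al³⁺ < Na⁺ < F⁻ < O²⁻ < N³⁻. The fifth smallest is O²⁻.

O²⁻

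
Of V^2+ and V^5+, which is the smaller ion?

For a single element, ionic radius drops as positive charge rises — V^5+ < V^2+.

V^5+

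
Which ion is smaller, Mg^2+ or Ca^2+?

All are in the same group with charge +2. Radius grows down the group as n (the outermost shell) increases.

Mg^2+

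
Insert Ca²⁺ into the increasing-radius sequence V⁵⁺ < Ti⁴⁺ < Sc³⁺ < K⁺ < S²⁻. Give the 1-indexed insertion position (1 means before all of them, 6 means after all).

4

These species are isoelectronic with 18 electrons. The only difference is the number of protons: V⁵⁺ (Z=23), Ti⁴⁺ (Z=22), Sc³⁺ (Z=21), Ca²⁺ (Z=20), K⁺ (Z=19), S²⁻ (Z=16). The strongest nuclear pull (V⁵⁺) gives the smallest ion.
Putting Ca²⁺ in gives V⁵⁺ < Ti⁴⁺ < Sc³⁺ < Ca²⁺ < K⁺ < S²⁻; it lands at slot 4.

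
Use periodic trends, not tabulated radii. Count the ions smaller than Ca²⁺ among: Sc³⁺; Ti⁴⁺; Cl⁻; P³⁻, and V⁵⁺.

All of these have 18 electrons (isoelectronic). With the same electron cloud, the ion with the most protons pulls it in tightest. Nuclear charges: V⁵⁺ (Z=23), Ti⁴⁺ (Z=22), Sc³⁺ (Z=21), Ca²⁺ (Z=20), Cl⁻ (Z=17), P³⁻ (Z=15). Highest Z is smallest.
Ordering all of them (including Ca²⁺) by radius gives V⁵⁺ < Ti⁴⁺ < Sc³⁺ < Ca²⁺ < Cl⁻ < P³⁻. So 3 are smaller.

3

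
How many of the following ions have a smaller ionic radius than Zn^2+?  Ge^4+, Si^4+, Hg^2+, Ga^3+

Si^4+: 10 e⁻, Z=14, Ge^4+: 28 e⁻, Z=32, Ga^3+: 28 e⁻, Z=31, Zn^2+: 28 e⁻, Z=30, Hg^2+: 78 e⁻, Z=80. Si^4+ < Ge^4+ (same group, period 3 vs 4); Ge^4+ < Ga^3+ (both 28 e⁻, Z=32>31); Ga^3+ < Zn^2+ (both 28 e⁻, Z=31>30); Zn^2+ < Hg^2+ (same group, period 4 vs 6).
Relative to Zn^2+, the ions that are smaller are Si^4+, Ge^4+, Ga^3+. So 3 are smaller.

3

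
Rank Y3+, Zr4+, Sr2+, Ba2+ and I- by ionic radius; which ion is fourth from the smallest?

Ba2+

First list Z and electron count for each: Zr4+ has 36 e⁻ (Z=40), Y3+ has 36 e⁻ (Z=39), Sr2+ has 36 e⁻ (Z=38), Ba2+ has 54 e⁻ (Z=56), I- has 54 e⁻ (Z=53). Zr4+ < Y3+ (isoelectronic, higher Z=40 is smaller); Y3+ < Sr2+ (both 36 e⁻, Z=39>38); Sr2+ < Ba2+ (same group, 1 shell fewer); Ba2+ < I- (both 54 e⁻, Z=56>53).
So the order is Zr4+ < Y3+ < Sr2+ < Ba2+ < I-; the 4th-smallest ion is Ba2+.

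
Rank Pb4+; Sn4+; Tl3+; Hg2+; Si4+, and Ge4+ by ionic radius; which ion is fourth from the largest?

Sn4+

Tabulating Z and e⁻: Si4+: 10 e⁻, Z=14, Ge4+: 28 e⁻, Z=32, Sn4+: 46 e⁻, Z=50, Pb4+: 78 e⁻, Z=82, Tl3+: 78 e⁻, Z=81, Hg2+: 78 e⁻, Z=80. Si4+ < Ge4+ (same group, period 3 vs 4); Ge4+ < Sn4+ (same group, period 4 vs 5); Sn4+ < Pb4+ (same group, 1 shell fewer); Pb4+ < Tl3+ (both 78 e⁻, Z=82>81); Tl3+ < Hg2+ (isoelectronic, higher Z=81 is smaller).
Ordering: Si4+ < Ge4+ < Sn4+ < Pb4+ < Tl3+ < Hg2+. The fourth largest is Sn4+.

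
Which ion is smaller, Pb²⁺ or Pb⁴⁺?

Pb⁴⁺

Same element, different charge: the more highly charged cation has fewer electrons and a greater effective nuclear charge per electron, making Pb⁴⁺ the smallest.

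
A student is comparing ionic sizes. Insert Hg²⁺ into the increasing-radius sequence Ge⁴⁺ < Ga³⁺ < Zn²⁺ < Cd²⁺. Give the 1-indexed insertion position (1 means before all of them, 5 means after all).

5

First list Z and electron count for each: Ge⁴⁺ (Z=32, 28 e⁻), Ga³⁺ (Z=31, 28 e⁻), Zn²⁺ (Z=30, 28 e⁻), Cd²⁺ (Z=48, 46 e⁻), Hg²⁺ (Z=80, 78 e⁻). Ge⁴⁺ < Ga³⁺ (isoelectronic, higher Z=32 is smaller); Ga³⁺ < Zn²⁺ (both 28 e⁻, Z=31>30); Zn²⁺ < Cd²⁺ (same group, 1 shell fewer); Cd²⁺ < Hg²⁺ (same group, period 5 vs 6).
With Hg²⁺ included the full order is Ge⁴⁺ < Ga³⁺ < Zn²⁺ < Cd²⁺ < Hg²⁺, so it takes position 5.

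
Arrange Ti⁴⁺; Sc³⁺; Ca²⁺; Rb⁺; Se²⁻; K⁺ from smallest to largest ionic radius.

First list Z and electron count for each: Ti⁴⁺ (Z=22, 18 e⁻), Sc³⁺ (Z=21, 18 e⁻), Ca²⁺ (Z=20, 18 e⁻), K⁺ (Z=19, 18 e⁻), Rb⁺ (Z=37, 36 e⁻), Se²⁻ (Z=34, 36 e⁻). Ti⁴⁺ < Sc³⁺ (both 18 e⁻, Z=22>21); Sc³⁺ < Ca²⁺ (isoelectronic, higher Z=21 is smaller); Ca²⁺ < K⁺ (isoelectronic, higher Z=20 is smaller); K⁺ < Rb⁺ (same group, 1 shell fewer); Rb⁺ < Se²⁻ (isoelectronic, higher Z=37 is smaller).

Ti⁴⁺ < Sc³⁺ < Ca²⁺ < K⁺ < Rb⁺ < Se²⁻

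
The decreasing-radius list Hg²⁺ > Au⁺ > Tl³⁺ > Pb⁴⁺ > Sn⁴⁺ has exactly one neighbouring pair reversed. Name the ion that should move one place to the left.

Au⁺

The pair Hg²⁺, Au⁺ is the wrong way round — both have 78 electrons but Z(Hg)=80 > Z(Au)=79, so Hg²⁺ should be the smaller of the two. All other adjacent pairs agree with periodic trends, so Au⁺ is the misplaced ion.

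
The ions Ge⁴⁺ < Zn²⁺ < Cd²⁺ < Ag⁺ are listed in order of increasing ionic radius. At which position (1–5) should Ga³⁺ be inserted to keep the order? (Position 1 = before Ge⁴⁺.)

2

Tabulating Z and e⁻: Ge⁴⁺ (Z=32, 28 e⁻), Ga³⁺ (Z=31, 28 e⁻), Zn²⁺ (Z=30, 28 e⁻), Cd²⁺ (Z=48, 46 e⁻), Ag⁺ (Z=47, 46 e⁻). Ge⁴⁺ < Ga³⁺ (isoelectronic, higher Z=32 is smaller); Ga³⁺ < Zn²⁺ (isoelectronic, higher Z=31 is smaller); Zn²⁺ < Cd²⁺ (same group, 1 shell fewer); Cd²⁺ < Ag⁺ (both 46 e⁻, Z=48>47).
Merged order: Ge⁴⁺ < Ga³⁺ < Zn²⁺ < Cd²⁺ < Ag⁺ — Ga³⁺ is number 2.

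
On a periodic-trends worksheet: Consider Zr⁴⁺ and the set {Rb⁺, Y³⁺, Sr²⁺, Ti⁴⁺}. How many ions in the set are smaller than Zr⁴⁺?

First list Z and electron count for each: Ti⁴⁺: 18 e⁻, Z=22, Zr⁴⁺: 36 e⁻, Z=40, Y³⁺: 36 e⁻, Z=39, Sr²⁺: 36 e⁻, Z=38, Rb⁺: 36 e⁻, Z=37. Ti⁴⁺ < Zr⁴⁺ (same group, 1 shell fewer); Zr⁴⁺ < Y³⁺ (isoelectronic, higher Z=40 is smaller); Y³⁺ < Sr²⁺ (both 36 e⁻, Z=39>38); Sr²⁺ < Rb⁺ (both 36 e⁻, Z=38>37).
Ordering all of them (including Zr⁴⁺) by radius gives Ti⁴⁺ < Zr⁴⁺ < Y³⁺ < Sr²⁺ < Rb⁺. Count: 1.

1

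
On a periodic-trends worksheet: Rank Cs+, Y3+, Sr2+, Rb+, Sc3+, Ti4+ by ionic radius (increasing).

Ti4+ < Sc3+ < Y3+ < Sr2+ < Rb+ < Cs+

Electron counts and nuclear charges: Ti4+ has 18 e⁻ (Z=22), Sc3+ has 18 e⁻ (Z=21), Y3+ has 36 e⁻ (Z=39), Sr2+ has 36 e⁻ (Z=38), Rb+ has 36 e⁻ (Z=37), Cs+ has 54 e⁻ (Z=55). Ti4+ < Sc3+ (both 18 e⁻, Z=22>21); Sc3+ < Y3+ (same group, period 4 vs 5); Y3+ < Sr2+ (isoelectronic, higher Z=39 is smaller); Sr2+ < Rb+ (isoelectronic, higher Z=38 is smaller); Rb+ < Cs+ (same group, 1 shell fewer).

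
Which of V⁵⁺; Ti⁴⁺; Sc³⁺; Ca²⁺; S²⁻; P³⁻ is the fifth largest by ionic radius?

Each ion has 18 electrons. The ranking follows nuclear charge in reverse — greater Z gives a smaller radius. V⁵⁺ (Z=23), Ti⁴⁺ (Z=22), Sc³⁺ (Z=21), Ca²⁺ (Z=20), S²⁻ (Z=16), P³⁻ (Z=15).
Full ascending order: V⁵⁺ < Ti⁴⁺ < Sc³⁺ < Ca²⁺ < S²⁻ < P³⁻. Counting from the largest, position 5 is Ti⁴⁺.

Ti⁴⁺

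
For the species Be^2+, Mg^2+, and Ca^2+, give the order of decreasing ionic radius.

Same group, same charge. Going down the group adds an extra shell of electrons, so the ion gets larger: Be^2+ is highest in the group and smallest.

Ca^2+ > Mg^2+ > Be^2+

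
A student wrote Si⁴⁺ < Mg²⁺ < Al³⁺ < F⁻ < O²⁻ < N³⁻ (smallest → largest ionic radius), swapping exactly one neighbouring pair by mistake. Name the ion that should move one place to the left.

Al³⁺

The pair Mg²⁺, Al³⁺ is the wrong way round — they are isoelectronic (10 e⁻) and Al has more protons than Mg (13 vs 12), making Al³⁺ smaller. All other adjacent pairs agree with periodic trends, so Al³⁺ is the misplaced ion.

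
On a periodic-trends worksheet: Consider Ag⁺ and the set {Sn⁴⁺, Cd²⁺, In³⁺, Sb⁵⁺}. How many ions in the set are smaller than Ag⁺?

4

All of these have 46 electrons (isoelectronic). With the same electron cloud, the ion with the most protons pulls it in tightest. Nuclear charges: Sb⁵⁺ (Z=51), Sn⁴⁺ (Z=50), In³⁺ (Z=49), Cd²⁺ (Z=48), Ag⁺ (Z=47). Highest Z is smallest.
Ordering all of them (including Ag⁺) by radius gives Sb⁵⁺ < Sn⁴⁺ < In³⁺ < Cd²⁺ < Ag⁺. Count: 4.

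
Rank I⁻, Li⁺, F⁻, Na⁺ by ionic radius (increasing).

Li⁺ < Na⁺ < F⁻ < I⁻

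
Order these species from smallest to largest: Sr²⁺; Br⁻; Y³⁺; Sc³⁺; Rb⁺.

Electron counts and nuclear charges: Sc³⁺ (Z=21, 18 e⁻), Y³⁺ (Z=39, 36 e⁻), Sr²⁺ (Z=38, 36 e⁻), Rb⁺ (Z=37, 36 e⁻), Br⁻ (Z=35, 36 e⁻). Sc³⁺ < Y³⁺ (same group, period 4 vs 5); Y³⁺ < Sr²⁺ (both 36 e⁻, Z=39>38); Sr²⁺ < Rb⁺ (both 36 e⁻, Z=38>37); Rb⁺ < Br⁻ (both 36 e⁻, Z=37>35).

Sc³⁺ < Y³⁺ < Sr²⁺ < Rb⁺ < Br⁻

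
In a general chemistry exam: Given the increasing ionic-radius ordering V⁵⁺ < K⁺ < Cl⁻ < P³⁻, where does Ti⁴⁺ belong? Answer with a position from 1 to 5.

Isoelectronic series (18 e⁻ each). Size is set by nuclear charge: more protons means a smaller ion. V⁵⁺ (Z=23), Ti⁴⁺ (Z=22), K⁺ (Z=19), Cl⁻ (Z=17), P³⁻ (Z=15).
With Ti⁴⁺ included the full order is V⁵⁺ < Ti⁴⁺ < K⁺ < Cl⁻ < P³⁻, so it takes position 2.

2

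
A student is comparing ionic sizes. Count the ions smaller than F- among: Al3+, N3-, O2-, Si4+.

2

Each ion has 10 electrons. The ranking follows nuclear charge in reverse — greater Z gives a smaller radius. Si4+ (Z=14), Al3+ (Z=13), F- (Z=9), O2- (Z=8), N3- (Z=7).
Placing each against F-: smaller — Si4+, Al3+; larger — O2-, N3-. Count: 2.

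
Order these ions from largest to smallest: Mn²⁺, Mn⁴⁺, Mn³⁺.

Mn²⁺ > Mn³⁺ > Mn⁴⁺

These are all Mn ions. Removing more electrons (higher positive charge) pulls the remaining electrons in closer, so Mn⁴⁺ is smallest and Mn²⁺ is largest.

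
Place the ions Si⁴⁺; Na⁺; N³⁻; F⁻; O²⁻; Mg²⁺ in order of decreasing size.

Each ion has 10 electrons. The ranking follows nuclear charge in reverse — greater Z gives a smaller radius. Si⁴⁺ (Z=14), Mg²⁺ (Z=12), Na⁺ (Z=11), F⁻ (Z=9), O²⁻ (Z=8), N³⁻ (Z=7).

N³⁻ > O²⁻ > F⁻ > Na⁺ > Mg²⁺ > Si⁴⁺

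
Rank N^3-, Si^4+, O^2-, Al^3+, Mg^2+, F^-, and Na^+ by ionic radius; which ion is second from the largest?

All of these have 10 electrons (isoelectronic). With the same electron cloud, the ion with the most protons pulls it in tightest. Nuclear charges: Si^4+ (Z=14), Al^3+ (Z=13), Mg^2+ (Z=12), Na^+ (Z=11), F^- (Z=9), O^2- (Z=8), N^3- (Z=7). Highest Z is smallest.
That gives Si^4+ < Al^3+ < Mg^2+ < Na^+ < F^- < O^2- < N^3-. From the largest end, number 2 is O^2-.

O^2-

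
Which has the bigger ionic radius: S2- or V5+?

Each ion has 18 electrons. The ranking follows nuclear charge in reverse — greater Z gives a smaller radius. V5+ (Z=23), S2- (Z=16).

S2-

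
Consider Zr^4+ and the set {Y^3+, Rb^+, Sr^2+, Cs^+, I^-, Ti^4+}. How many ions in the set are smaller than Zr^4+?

Work out protons and electrons: Ti^4+ (Z=22, 18 e⁻), Zr^4+ (Z=40, 36 e⁻), Y^3+ (Z=39, 36 e⁻), Sr^2+ (Z=38, 36 e⁻), Rb^+ (Z=37, 36 e⁻), Cs^+ (Z=55, 54 e⁻), I^- (Z=53, 54 e⁻). Ti^4+ < Zr^4+ (same group, period 4 vs 5); Zr^4+ < Y^3+ (isoelectronic, higher Z=40 is smaller); Y^3+ < Sr^2+ (both 36 e⁻, Z=39>38); Sr^2+ < Rb^+ (both 36 e⁻, Z=38>37); Rb^+ < Cs^+ (same group, 1 shell fewer); Cs^+ < I^- (both 54 e⁻, Z=55>53).
Relative to Zr^4+, the ions that are smaller are Ti^4+. That's 1.

1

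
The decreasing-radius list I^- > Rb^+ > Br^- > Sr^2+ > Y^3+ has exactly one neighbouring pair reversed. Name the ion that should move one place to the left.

Br^-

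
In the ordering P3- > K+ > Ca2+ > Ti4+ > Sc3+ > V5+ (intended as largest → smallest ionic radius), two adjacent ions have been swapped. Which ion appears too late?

Sc3+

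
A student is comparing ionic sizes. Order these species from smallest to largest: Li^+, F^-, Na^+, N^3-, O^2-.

Li^+ < Na^+ < F^- < O^2- < N^3-

Electron counts and nuclear charges: Li^+ has 2 e⁻ (Z=3), Na^+ has 10 e⁻ (Z=11), F^- has 10 e⁻ (Z=9), O^2- has 10 e⁻ (Z=8), N^3- has 10 e⁻ (Z=7). Li^+ < Na^+ (same group, 1 shell fewer); Na^+ < F^- (both 10 e⁻, Z=11>9); F^- < O^2- (both 10 e⁻, Z=9>8); O^2- < N^3- (both 10 e⁻, Z=8>7).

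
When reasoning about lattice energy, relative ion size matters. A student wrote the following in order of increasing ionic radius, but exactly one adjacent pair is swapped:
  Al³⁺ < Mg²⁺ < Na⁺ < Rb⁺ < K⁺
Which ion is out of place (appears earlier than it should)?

Compare adjacent ions: K⁺ and Rb⁺ are in one column with the same charge; the lighter period-4 ion has one fewer shell and is smaller — yet in this increasing list Rb⁺ sits before K⁺. Nothing else is reversed, so Rb⁺ should move one place to the right.

Rb⁺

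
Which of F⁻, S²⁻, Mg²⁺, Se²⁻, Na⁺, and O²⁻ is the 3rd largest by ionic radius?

O²⁻

Work out protons and electrons: Mg²⁺ has 10 e⁻ (Z=12), Na⁺ has 10 e⁻ (Z=11), F⁻ has 10 e⁻ (Z=9), O²⁻ has 10 e⁻ (Z=8), S²⁻ has 18 e⁻ (Z=16), Se²⁻ has 36 e⁻ (Z=34). Mg²⁺ < Na⁺ (isoelectronic, higher Z=12 is smaller); Na⁺ < F⁻ (both 10 e⁻, Z=11>9); F⁻ < O²⁻ (isoelectronic, higher Z=9 is smaller); O²⁻ < S²⁻ (same group, period 2 vs 3); S²⁻ < Se²⁻ (same group, 1 shell fewer).
So the order is Mg²⁺ < Na⁺ < F⁻ < O²⁻ < S²⁻ < Se²⁻; the 3rd-largest ion is O²⁻.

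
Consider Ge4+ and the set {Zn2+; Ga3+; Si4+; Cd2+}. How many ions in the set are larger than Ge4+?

Work out protons and electrons: Si4+ (Z=14, 10 e⁻), Ge4+ (Z=32, 28 e⁻), Ga3+ (Z=31, 28 e⁻), Zn2+ (Z=30, 28 e⁻), Cd2+ (Z=48, 46 e⁻). Si4+ < Ge4+ (same group, period 3 vs 4); Ge4+ < Ga3+ (isoelectronic, higher Z=32 is smaller); Ga3+ < Zn2+ (isoelectronic, higher Z=31 is smaller); Zn2+ < Cd2+ (same group, 1 shell fewer).
Placing each against Ge4+: smaller — Si4+; larger — Ga3+, Zn2+, Cd2+. So 3 are larger.

3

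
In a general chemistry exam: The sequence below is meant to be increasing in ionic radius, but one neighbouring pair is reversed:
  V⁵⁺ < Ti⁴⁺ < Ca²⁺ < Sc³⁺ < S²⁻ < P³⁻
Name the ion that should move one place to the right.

Ca²⁺

Scanning neighbour by neighbour, only Ca²⁺/Sc³⁺ violates a trend: Sc³⁺ and Ca²⁺ share 18 electrons; the higher nuclear charge on Sc (Z=21) contracts it more, so Sc³⁺ < Ca²⁺. That makes Ca²⁺ the one sitting a position early relative to where it belongs.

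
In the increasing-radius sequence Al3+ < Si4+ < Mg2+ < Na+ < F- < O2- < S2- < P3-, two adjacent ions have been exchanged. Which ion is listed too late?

Si4+

Compare adjacent ions: they are isoelectronic (10 e⁻) and Si has more protons than Al (14 vs 13), making Si4+ smaller — yet in this increasing list Al3+ sits before Si4+. Nothing else is reversed, so Si4+ should move one place to the left.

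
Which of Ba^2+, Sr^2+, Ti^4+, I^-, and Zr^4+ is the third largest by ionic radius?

Sr^2+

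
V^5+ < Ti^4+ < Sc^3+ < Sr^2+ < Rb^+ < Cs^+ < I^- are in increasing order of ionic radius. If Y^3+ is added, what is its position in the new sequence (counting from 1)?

4

Electron counts and nuclear charges: V^5+ has 18 e⁻ (Z=23), Ti^4+ has 18 e⁻ (Z=22), Sc^3+ has 18 e⁻ (Z=21), Y^3+ has 36 e⁻ (Z=39), Sr^2+ has 36 e⁻ (Z=38), Rb^+ has 36 e⁻ (Z=37), Cs^+ has 54 e⁻ (Z=55), I^- has 54 e⁻ (Z=53). V^5+ < Ti^4+ (isoelectronic, higher Z=23 is smaller); Ti^4+ < Sc^3+ (both 18 e⁻, Z=22>21); Sc^3+ < Y^3+ (same group, 1 shell fewer); Y^3+ < Sr^2+ (both 36 e⁻, Z=39>38); Sr^2+ < Rb^+ (both 36 e⁻, Z=38>37); Rb^+ < Cs^+ (same group, period 5 vs 6); Cs^+ < I^- (isoelectronic, higher Z=55 is smaller).
The complete sequence is V^5+ < Ti^4+ < Sc^3+ < Y^3+ < Sr^2+ < Rb^+ < Cs^+ < I^-. Y^3+ sits at position 4.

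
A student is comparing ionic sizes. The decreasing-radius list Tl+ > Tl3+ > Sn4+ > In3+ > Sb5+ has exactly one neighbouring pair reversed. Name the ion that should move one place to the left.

In3+

Scanning neighbour by neighbour, only Sn4+/In3+ violates a trend: both have 46 electrons but Z(Sn)=50 > Z(In)=49, so Sn4+ should be the smaller of the two. That makes In3+ the one sitting a position late relative to where it belongs.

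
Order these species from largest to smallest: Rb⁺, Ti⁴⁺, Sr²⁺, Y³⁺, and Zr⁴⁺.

Tabulating Z and e⁻: Ti⁴⁺ has 18 e⁻ (Z=22), Zr⁴⁺ has 36 e⁻ (Z=40), Y³⁺ has 36 e⁻ (Z=39), Sr²⁺ has 36 e⁻ (Z=38), Rb⁺ has 36 e⁻ (Z=37). Ti⁴⁺ < Zr⁴⁺ (same group, 1 shell fewer); Zr⁴⁺ < Y³⁺ (both 36 e⁻, Z=40>39); Y³⁺ < Sr²⁺ (both 36 e⁻, Z=39>38); Sr²⁺ < Rb⁺ (isoelectronic, higher Z=38 is smaller).

Rb⁺ > Sr²⁺ > Y³⁺ > Zr⁴⁺ > Ti⁴⁺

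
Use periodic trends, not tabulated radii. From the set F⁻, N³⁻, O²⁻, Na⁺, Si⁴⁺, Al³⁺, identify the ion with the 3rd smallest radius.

Na⁺

All of these have 10 electrons (isoelectronic). With the same electron cloud, the ion with the most protons pulls it in tightest. Nuclear charges: Si⁴⁺ (Z=14), Al³⁺ (Z=13), Na⁺ (Z=11), F⁻ (Z=9), O²⁻ (Z=8), N³⁻ (Z=7). Highest Z is smallest.
So the order is Si⁴⁺ < Al³⁺ < Na⁺ < F⁻ < O²⁻ < N³⁻; the 3rd-smallest ion is Na⁺.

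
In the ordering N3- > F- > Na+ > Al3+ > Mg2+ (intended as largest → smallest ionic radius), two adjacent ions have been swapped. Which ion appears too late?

Mg2+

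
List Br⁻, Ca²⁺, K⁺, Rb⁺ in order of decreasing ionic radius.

Br⁻ > Rb⁺ > K⁺ > Ca²⁺

Electron counts and nuclear charges: Ca²⁺ has 18 e⁻ (Z=20), K⁺ has 18 e⁻ (Z=19), Rb⁺ has 36 e⁻ (Z=37), Br⁻ has 36 e⁻ (Z=35). Ca²⁺ < K⁺ (isoelectronic, higher Z=20 is smaller); K⁺ < Rb⁺ (same group, 1 shell fewer); Rb⁺ < Br⁻ (isoelectronic, higher Z=37 is smaller).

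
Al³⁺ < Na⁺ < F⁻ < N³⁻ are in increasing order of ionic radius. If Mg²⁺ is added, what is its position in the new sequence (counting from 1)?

These species are isoelectronic with 10 electrons. The only difference is the number of protons: Al³⁺ (Z=13), Mg²⁺ (Z=12), Na⁺ (Z=11), F⁻ (Z=9), N³⁻ (Z=7). The strongest nuclear pull (Al³⁺) gives the smallest ion.
Putting Mg²⁺ in gives Al³⁺ < Mg²⁺ < Na⁺ < F⁻ < N³⁻; it lands at slot 2.

2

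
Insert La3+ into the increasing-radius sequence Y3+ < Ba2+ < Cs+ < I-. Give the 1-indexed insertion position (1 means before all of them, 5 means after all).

Work out protons and electrons: Y3+ has 36 e⁻ (Z=39), La3+ has 54 e⁻ (Z=57), Ba2+ has 54 e⁻ (Z=56), Cs+ has 54 e⁻ (Z=55), I- has 54 e⁻ (Z=53). Y3+ < La3+ (same group, period 5 vs 6); La3+ < Ba2+ (both 54 e⁻, Z=57>56); Ba2+ < Cs+ (isoelectronic, higher Z=56 is smaller); Cs+ < I- (both 54 e⁻, Z=55>53).
With La3+ included the full order is Y3+ < La3+ < Ba2+ < Cs+ < I-, so it takes position 2.

2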